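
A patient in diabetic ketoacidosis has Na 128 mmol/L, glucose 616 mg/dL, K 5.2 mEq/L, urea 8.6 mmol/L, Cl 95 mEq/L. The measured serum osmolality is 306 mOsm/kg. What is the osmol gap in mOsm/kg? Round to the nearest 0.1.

Calculated osmolality = 2·Na + glucose/18 + urea
= 2·128 + 616/18 + 8.6
= 256 + 34.22 + 8.60
= 298.82 mOsm/kg ≈ 298.8 mOsm/kg
Osmolar gap = measured − calculated = 306 − 298.8 = 7.2 mOsm/kg

7.2 mOsm/kg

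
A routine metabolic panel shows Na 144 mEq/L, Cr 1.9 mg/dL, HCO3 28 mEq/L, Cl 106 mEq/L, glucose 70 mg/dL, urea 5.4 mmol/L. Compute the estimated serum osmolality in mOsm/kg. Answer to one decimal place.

297.3 mOsm/kg

Calculated osmolality = 2·Na + glucose/18 + urea
= 2·144 + 70/18 + 5.4
= 288 + 3.89 + 5.40
= 297.29 mOsm/kg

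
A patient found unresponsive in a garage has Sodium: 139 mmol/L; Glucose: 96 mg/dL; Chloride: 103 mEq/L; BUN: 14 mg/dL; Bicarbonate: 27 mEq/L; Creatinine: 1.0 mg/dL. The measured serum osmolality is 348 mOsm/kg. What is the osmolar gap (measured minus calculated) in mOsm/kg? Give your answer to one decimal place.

59.7 mOsm/kg

Calculated osmolality = 2·Na + glucose/18 + BUN/2.8
= 2·139 + 96/18 + 14/2.8
= 278 + 5.33 + 5
= 288.33 mOsm/kg ≈ 288.3 mOsm/kg
Osmolar gap = measured − calculated = 348 − 288.3 = 59.7 mOsm/kg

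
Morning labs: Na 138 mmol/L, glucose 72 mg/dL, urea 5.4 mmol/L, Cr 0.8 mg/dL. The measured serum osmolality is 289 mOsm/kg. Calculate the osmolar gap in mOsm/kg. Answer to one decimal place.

3.6 mOsm/kg

Calculated osmolality = 2·Na + glucose/18 + urea
= 2·138 + 72/18 + 5.4
= 276 + 4 + 5.40
= 285.4 mOsm/kg ≈ 285.4 mOsm/kg
Osmolar gap = measured − calculated = 289 − 285.4 = 3.6 mOsm/kg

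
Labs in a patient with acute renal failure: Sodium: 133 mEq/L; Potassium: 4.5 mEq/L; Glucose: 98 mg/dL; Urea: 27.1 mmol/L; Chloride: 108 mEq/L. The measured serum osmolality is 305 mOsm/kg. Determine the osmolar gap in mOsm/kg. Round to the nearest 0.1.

6.5 mOsm/kg

Calculated osmolality = 2·Na + glucose/18 + urea
= 2·133 + 98/18 + 27.1
= 266 + 5.44 + 27.10
= 298.54 mOsm/kg ≈ 298.5 mOsm/kg
Osmolar gap = measured − calculated = 305 − 298.5 = 6.5 mOsm/kg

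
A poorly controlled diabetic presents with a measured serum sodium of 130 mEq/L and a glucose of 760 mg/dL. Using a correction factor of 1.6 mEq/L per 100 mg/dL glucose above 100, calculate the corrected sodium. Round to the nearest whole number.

141 mEq/L

Corrected Na = measured Na + 1.6 · (glucose − 100)/100
= 130 + 1.6 · (760 − 100)/100
= 130 + 10.6
= 140.6 mEq/L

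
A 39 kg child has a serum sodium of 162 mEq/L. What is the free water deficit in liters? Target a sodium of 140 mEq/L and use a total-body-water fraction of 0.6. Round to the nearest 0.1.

3.7 L

TBW = 0.6 · 39 = 23.4 L
Free water deficit = TBW · (Na/140 − 1)
= 23.4 · (162/140 − 1)
= 23.4 · 0.1571
= 3.68 L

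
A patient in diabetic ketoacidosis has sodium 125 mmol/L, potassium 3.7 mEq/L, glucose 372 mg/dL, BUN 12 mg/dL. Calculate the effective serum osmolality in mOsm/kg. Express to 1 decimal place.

Effective osmolality excludes urea (freely permeant across cell membranes):
2·Na + glucose/18
= 2·125 + 372/18
= 250 + 20.67
= 270.67 mOsm/kg

270.7 mOsm/kg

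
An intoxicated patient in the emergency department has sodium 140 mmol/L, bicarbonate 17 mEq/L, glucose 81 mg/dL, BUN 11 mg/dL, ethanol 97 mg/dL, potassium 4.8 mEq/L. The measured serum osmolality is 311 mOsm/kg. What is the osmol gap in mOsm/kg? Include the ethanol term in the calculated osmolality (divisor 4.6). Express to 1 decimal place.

Calculated osmolality = 2·Na + glucose/18 + BUN/2.8 + ethanol/4.6
= 2·140 + 81/18 + 11/2.8 + 97/4.6
= 280 + 4.50 + 3.93 + 21.09
= 309.52 mOsm/kg ≈ 309.5 mOsm/kg
Osmolar gap = measured − calculated = 311 − 309.5 = 1.5 mOsm/kg

1.5 mOsm/kg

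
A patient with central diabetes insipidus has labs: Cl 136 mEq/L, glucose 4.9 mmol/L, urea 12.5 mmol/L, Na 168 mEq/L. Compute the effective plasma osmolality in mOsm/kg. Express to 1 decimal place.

Effective osmolality excludes urea (freely permeant across cell membranes):
2·Na + glucose
= 2·168 + 4.9
= 336 + 4.9
= 340.9 mOsm/kg

340.9 mOsm/kg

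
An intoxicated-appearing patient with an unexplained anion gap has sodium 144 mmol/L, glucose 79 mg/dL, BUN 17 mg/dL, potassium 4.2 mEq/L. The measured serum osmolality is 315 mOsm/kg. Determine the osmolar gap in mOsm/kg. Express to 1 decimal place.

Calculated osmolality = 2·Na + glucose/18 + BUN/2.8
= 2·144 + 79/18 + 17/2.8
= 288 + 4.39 + 6.07
= 298.46 mOsm/kg ≈ 298.5 mOsm/kg
Osmolar gap = measured − calculated = 315 − 298.5 = 16.5 mOsm/kg

16.5 mOsm/kg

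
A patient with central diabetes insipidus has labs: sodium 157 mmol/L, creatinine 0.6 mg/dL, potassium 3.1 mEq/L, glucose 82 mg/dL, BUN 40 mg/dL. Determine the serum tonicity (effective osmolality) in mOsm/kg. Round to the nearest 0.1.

Effective osmolality excludes urea (freely permeant across cell membranes):
2·Na + glucose/18
= 2·157 + 82/18
= 314 + 4.56
= 318.56 mOsm/kg

318.6 mOsm/kg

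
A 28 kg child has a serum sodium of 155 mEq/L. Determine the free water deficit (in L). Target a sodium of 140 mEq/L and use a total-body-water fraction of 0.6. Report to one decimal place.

1.8 L

TBW = 0.6 · 28 = 16.8 L
Free water deficit = TBW · (Na/140 − 1)
= 16.8 · (155/140 − 1)
= 16.8 · 0.1071
= 1.8 L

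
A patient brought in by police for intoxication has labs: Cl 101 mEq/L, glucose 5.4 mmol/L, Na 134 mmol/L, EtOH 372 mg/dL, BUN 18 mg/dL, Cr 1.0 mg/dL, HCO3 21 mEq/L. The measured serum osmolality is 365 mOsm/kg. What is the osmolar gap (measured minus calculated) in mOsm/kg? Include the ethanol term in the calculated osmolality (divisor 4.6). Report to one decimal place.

Calculated osmolality = 2·Na + glucose + BUN/2.8 + ethanol/4.6
= 2·134 + 5.4 + 18/2.8 + 372/4.6
= 268 + 5.40 + 6.43 + 80.87
= 360.7 mOsm/kg ≈ 360.7 mOsm/kg
Osmolar gap = measured − calculated = 365 − 360.7 = 4.3 mOsm/kg

4.3 mOsm/kg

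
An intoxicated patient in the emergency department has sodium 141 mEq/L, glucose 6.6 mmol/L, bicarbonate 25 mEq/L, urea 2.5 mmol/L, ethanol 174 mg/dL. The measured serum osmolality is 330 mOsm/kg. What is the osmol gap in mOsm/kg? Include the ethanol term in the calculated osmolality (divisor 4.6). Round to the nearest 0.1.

1.1 mOsm/kg

Calculated osmolality = 2·Na + glucose + urea + ethanol/4.6
= 2·141 + 6.6 + 2.5 + 174/4.6
= 282 + 6.60 + 2.50 + 37.83
= 328.93 mOsm/kg ≈ 328.9 mOsm/kg
Osmolar gap = measured − calculated = 330 − 328.9 = 1.1 mOsm/kg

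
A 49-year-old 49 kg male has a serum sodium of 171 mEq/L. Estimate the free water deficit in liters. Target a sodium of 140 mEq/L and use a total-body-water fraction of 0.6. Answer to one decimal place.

6.5 L

TBW = 0.6 · 49 = 29.4 L
Free water deficit = TBW · (Na/140 − 1)
= 29.4 · (171/140 − 1)
= 29.4 · 0.2214
= 6.51 L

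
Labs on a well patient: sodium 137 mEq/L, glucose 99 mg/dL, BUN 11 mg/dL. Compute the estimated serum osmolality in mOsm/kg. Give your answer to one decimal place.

283.4 mOsm/kg

Calculated osmolality = 2·Na + glucose/18 + BUN/2.8
= 2·137 + 99/18 + 11/2.8
= 274 + 5.50 + 3.93
= 283.43 mOsm/kg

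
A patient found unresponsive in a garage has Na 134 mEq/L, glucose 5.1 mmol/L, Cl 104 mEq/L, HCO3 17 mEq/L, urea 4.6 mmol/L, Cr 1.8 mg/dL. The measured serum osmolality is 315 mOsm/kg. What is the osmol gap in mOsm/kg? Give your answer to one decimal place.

37.3 mOsm/kg

Calculated osmolality = 2·Na + glucose + urea
= 2·134 + 5.1 + 4.6
= 268 + 5.10 + 4.60
= 277.7 mOsm/kg ≈ 277.7 mOsm/kg
Osmolar gap = measured − calculated = 315 − 277.7 = 37.3 mOsm/kg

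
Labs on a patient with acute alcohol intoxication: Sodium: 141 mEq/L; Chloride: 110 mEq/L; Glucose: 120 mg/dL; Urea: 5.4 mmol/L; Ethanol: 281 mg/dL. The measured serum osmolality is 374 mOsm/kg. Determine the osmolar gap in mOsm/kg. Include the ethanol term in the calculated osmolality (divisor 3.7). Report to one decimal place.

Calculated osmolality = 2·Na + glucose/18 + urea + ethanol/3.7
= 2·141 + 120/18 + 5.4 + 281/3.7
= 282 + 6.67 + 5.40 + 75.95
= 370.02 mOsm/kg ≈ 370.0 mOsm/kg
Osmolar gap = measured − calculated = 374 − 370.0 = 4.0 mOsm/kg

4.0 mOsm/kg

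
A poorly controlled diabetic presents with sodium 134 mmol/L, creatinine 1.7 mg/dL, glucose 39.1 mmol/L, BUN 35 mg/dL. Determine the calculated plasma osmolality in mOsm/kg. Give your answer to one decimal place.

319.6 mOsm/kg

Calculated osmolality = 2·Na + glucose + BUN/2.8
= 2·134 + 39.1 + 35/2.8
= 268 + 39.10 + 12.50
= 319.6 mOsm/kg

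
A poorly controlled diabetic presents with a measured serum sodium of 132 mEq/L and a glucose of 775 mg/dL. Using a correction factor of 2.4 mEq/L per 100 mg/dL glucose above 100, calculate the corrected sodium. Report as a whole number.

148 mEq/L

Corrected Na = measured Na + 2.4 · (glucose − 100)/100
= 132 + 2.4 · (775 − 100)/100
= 132 + 16.2
= 148.2 mEq/L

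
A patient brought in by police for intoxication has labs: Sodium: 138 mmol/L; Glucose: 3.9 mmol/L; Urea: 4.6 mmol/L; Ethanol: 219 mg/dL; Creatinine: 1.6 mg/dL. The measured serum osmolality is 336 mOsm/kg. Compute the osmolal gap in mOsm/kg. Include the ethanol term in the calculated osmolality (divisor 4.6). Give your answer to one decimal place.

Calculated osmolality = 2·Na + glucose + urea + ethanol/4.6
= 2·138 + 3.9 + 4.6 + 219/4.6
= 276 + 3.90 + 4.60 + 47.61
= 332.11 mOsm/kg ≈ 332.1 mOsm/kg
Osmolar gap = measured − calculated = 336 − 332.1 = 3.9 mOsm/kg

3.9 mOsm/kg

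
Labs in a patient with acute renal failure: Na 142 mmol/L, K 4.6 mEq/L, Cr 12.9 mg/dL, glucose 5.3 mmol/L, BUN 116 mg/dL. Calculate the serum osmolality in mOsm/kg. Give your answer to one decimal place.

Calculated osmolality = 2·Na + glucose + BUN/2.8
= 2·142 + 5.3 + 116/2.8
= 284 + 5.30 + 41.43
= 330.73 mOsm/kg

330.7 mOsm/kg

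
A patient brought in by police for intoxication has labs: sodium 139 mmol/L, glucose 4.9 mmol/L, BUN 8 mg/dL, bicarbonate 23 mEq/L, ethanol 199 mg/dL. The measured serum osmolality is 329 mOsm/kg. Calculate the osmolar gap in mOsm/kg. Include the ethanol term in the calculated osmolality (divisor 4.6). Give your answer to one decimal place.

Calculated osmolality = 2·Na + glucose + BUN/2.8 + ethanol/4.6
= 2·139 + 4.9 + 8/2.8 + 199/4.6
= 278 + 4.90 + 2.86 + 43.26
= 329.02 mOsm/kg ≈ 329.0 mOsm/kg
Osmolar gap = measured − calculated = 329 − 329.0 = 0.0 mOsm/kg

0.0 mOsm/kg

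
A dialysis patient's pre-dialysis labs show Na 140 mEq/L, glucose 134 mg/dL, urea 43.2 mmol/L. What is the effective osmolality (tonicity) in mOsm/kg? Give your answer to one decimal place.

Effective osmolality excludes urea (freely permeant across cell membranes):
2·Na + glucose/18
= 2·140 + 134/18
= 280 + 7.44
= 287.44 mOsm/kg

287.4 mOsm/kg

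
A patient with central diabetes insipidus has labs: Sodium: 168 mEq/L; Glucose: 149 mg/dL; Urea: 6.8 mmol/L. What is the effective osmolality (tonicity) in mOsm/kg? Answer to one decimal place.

344.3 mOsm/kg

Effective osmolality excludes urea (freely permeant across cell membranes):
2·Na + glucose/18
= 2·168 + 149/18
= 336 + 8.28
= 344.28 mOsm/kg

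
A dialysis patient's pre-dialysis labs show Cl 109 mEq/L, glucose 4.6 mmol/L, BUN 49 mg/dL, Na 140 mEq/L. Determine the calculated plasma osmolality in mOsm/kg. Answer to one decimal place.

Calculated osmolality = 2·Na + glucose + BUN/2.8
= 2·140 + 4.6 + 49/2.8
= 280 + 4.60 + 17.50
= 302.1 mOsm/kg

302.1 mOsm/kg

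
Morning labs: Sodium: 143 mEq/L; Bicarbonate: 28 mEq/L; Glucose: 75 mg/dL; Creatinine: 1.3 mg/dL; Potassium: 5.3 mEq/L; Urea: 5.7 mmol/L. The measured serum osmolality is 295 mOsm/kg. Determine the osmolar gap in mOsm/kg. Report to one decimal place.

-0.9 mOsm/kg

Calculated osmolality = 2·Na + glucose/18 + urea
= 2·143 + 75/18 + 5.7
= 286 + 4.17 + 5.70
= 295.87 mOsm/kg ≈ 295.9 mOsm/kg
Osmolar gap = measured − calculated = 295 − 295.9 = -0.9 mOsm/kg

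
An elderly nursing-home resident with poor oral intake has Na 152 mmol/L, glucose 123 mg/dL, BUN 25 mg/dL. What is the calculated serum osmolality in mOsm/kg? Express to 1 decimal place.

319.8 mOsm/kg

Calculated osmolality = 2·Na + glucose/18 + BUN/2.8
= 2·152 + 123/18 + 25/2.8
= 304 + 6.83 + 8.93
= 319.76 mOsm/kg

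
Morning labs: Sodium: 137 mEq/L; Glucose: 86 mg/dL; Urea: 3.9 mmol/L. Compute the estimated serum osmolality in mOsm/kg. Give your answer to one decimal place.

Calculated osmolality = 2·Na + glucose/18 + urea
= 2·137 + 86/18 + 3.9
= 274 + 4.78 + 3.90
= 282.68 mOsm/kg

282.7 mOsm/kg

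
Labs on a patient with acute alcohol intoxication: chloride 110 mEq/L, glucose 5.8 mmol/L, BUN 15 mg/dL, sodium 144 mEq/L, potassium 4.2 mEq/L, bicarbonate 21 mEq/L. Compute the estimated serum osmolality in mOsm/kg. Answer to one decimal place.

299.2 mOsm/kg

Calculated osmolality = 2·Na + glucose + BUN/2.8
= 2·144 + 5.8 + 15/2.8
= 288 + 5.80 + 5.36
= 299.16 mOsm/kg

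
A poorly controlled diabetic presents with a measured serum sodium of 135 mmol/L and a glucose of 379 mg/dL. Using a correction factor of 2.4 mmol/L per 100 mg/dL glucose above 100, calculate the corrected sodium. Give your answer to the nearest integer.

Corrected Na = measured Na + 2.4 · (glucose − 100)/100
= 135 + 2.4 · (379 − 100)/100
= 135 + 6.7
= 141.7 mmol/L

142 mmol/L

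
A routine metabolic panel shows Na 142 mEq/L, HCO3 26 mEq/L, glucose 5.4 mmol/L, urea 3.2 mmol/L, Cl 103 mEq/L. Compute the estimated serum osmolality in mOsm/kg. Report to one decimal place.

292.6 mOsm/kg

Calculated osmolality = 2·Na + glucose + urea
= 2·142 + 5.4 + 3.2
= 284 + 5.40 + 3.20
= 292.6 mOsm/kg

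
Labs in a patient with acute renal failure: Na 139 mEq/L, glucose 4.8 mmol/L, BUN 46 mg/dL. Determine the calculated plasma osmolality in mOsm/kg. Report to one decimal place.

Calculated osmolality = 2·Na + glucose + BUN/2.8
= 2·139 + 4.8 + 46/2.8
= 278 + 4.80 + 16.43
= 299.23 mOsm/kg

299.2 mOsm/kg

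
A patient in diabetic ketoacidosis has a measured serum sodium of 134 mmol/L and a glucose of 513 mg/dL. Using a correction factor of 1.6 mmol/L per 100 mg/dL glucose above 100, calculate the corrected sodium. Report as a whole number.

Corrected Na = measured Na + 1.6 · (glucose − 100)/100
= 134 + 1.6 · (513 − 100)/100
= 134 + 6.6
= 140.6 mmol/L

141 mmol/L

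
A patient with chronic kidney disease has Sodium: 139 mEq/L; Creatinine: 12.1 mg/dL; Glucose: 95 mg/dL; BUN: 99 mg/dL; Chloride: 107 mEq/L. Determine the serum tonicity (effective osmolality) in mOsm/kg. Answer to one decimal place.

Effective osmolality excludes urea (freely permeant across cell membranes):
2·Na + glucose/18
= 2·139 + 95/18
= 278 + 5.28
= 283.28 mOsm/kg

283.3 mOsm/kg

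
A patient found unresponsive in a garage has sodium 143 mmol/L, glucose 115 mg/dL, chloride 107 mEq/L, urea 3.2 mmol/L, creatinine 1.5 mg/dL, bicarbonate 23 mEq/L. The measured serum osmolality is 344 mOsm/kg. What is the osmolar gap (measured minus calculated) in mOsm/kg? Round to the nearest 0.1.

48.4 mOsm/kg

Calculated osmolality = 2·Na + glucose/18 + urea
= 2·143 + 115/18 + 3.2
= 286 + 6.39 + 3.20
= 295.59 mOsm/kg ≈ 295.6 mOsm/kg
Osmolar gap = measured − calculated = 344 − 295.6 = 48.4 mOsm/kg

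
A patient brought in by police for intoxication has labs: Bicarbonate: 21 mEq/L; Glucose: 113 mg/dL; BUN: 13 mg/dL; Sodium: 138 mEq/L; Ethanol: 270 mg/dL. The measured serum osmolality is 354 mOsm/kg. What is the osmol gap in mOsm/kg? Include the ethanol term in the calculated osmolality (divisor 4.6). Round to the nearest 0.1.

8.4 mOsm/kg

Calculated osmolality = 2·Na + glucose/18 + BUN/2.8 + ethanol/4.6
= 2·138 + 113/18 + 13/2.8 + 270/4.6
= 276 + 6.28 + 4.64 + 58.70
= 345.62 mOsm/kg ≈ 345.6 mOsm/kg
Osmolar gap = measured − calculated = 354 − 345.6 = 8.4 mOsm/kg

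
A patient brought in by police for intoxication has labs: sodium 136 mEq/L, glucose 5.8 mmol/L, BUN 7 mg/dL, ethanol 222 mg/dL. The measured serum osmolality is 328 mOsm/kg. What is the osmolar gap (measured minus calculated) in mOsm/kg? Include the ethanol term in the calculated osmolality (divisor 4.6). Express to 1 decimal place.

Calculated osmolality = 2·Na + glucose + BUN/2.8 + ethanol/4.6
= 2·136 + 5.8 + 7/2.8 + 222/4.6
= 272 + 5.80 + 2.50 + 48.26
= 328.56 mOsm/kg ≈ 328.6 mOsm/kg
Osmolar gap = measured − calculated = 328 − 328.6 = -0.6 mOsm/kg

-0.6 mOsm/kg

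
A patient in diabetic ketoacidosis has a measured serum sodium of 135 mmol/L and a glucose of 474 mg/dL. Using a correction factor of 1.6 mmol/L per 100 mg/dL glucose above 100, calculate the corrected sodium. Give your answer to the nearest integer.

Corrected Na = measured Na + 1.6 · (glucose − 100)/100
= 135 + 1.6 · (474 − 100)/100
= 135 + 6
= 141 mmol/L

141 mmol/L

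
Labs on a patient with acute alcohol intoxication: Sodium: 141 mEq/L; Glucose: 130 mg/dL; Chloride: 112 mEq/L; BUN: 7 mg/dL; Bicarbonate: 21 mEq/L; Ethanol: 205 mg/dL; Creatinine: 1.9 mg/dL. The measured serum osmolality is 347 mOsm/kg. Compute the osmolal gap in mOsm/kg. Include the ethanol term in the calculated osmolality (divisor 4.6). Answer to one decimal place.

Calculated osmolality = 2·Na + glucose/18 + BUN/2.8 + ethanol/4.6
= 2·141 + 130/18 + 7/2.8 + 205/4.6
= 282 + 7.22 + 2.50 + 44.57
= 336.29 mOsm/kg ≈ 336.3 mOsm/kg
Osmolar gap = measured − calculated = 347 − 336.3 = 10.7 mOsm/kg

10.7 mOsm/kg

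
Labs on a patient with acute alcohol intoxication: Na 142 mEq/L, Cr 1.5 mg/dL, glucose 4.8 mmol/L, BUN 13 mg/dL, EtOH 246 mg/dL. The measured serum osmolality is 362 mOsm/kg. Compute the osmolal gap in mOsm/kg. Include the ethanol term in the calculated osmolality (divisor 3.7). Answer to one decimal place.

2.1 mOsm/kg

Calculated osmolality = 2·Na + glucose + BUN/2.8 + ethanol/3.7
= 2·142 + 4.8 + 13/2.8 + 246/3.7
= 284 + 4.80 + 4.64 + 66.49
= 359.93 mOsm/kg ≈ 359.9 mOsm/kg
Osmolar gap = measured − calculated = 362 − 359.9 = 2.1 mOsm/kg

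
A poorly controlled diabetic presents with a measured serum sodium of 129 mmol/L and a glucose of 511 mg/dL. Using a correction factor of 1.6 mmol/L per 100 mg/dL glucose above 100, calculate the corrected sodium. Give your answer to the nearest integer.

136 mmol/L

Corrected Na = measured Na + 1.6 · (glucose − 100)/100
= 129 + 1.6 · (511 − 100)/100
= 129 + 6.6
= 135.6 mmol/L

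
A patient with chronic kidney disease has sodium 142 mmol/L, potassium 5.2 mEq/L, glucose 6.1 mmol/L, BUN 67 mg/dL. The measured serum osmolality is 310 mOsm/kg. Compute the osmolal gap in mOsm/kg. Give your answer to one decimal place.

-4.0 mOsm/kg

Calculated osmolality = 2·Na + glucose + BUN/2.8
= 2·142 + 6.1 + 67/2.8
= 284 + 6.10 + 23.93
= 314.03 mOsm/kg ≈ 314.0 mOsm/kg
Osmolar gap = measured − calculated = 310 − 314.0 = -4.0 mOsm/kg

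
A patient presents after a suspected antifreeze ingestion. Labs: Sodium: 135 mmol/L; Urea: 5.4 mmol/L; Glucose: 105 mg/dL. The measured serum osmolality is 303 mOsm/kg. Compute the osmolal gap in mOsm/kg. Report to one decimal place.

Calculated osmolality = 2·Na + glucose/18 + urea
= 2·135 + 105/18 + 5.4
= 270 + 5.83 + 5.40
= 281.23 mOsm/kg ≈ 281.2 mOsm/kg
Osmolar gap = measured − calculated = 303 − 281.2 = 21.8 mOsm/kg

21.8 mOsm/kg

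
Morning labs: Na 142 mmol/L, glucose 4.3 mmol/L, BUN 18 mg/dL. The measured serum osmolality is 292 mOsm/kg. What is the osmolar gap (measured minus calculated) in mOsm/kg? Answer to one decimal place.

Calculated osmolality = 2·Na + glucose + BUN/2.8
= 2·142 + 4.3 + 18/2.8
= 284 + 4.30 + 6.43
= 294.73 mOsm/kg ≈ 294.7 mOsm/kg
Osmolar gap = measured − calculated = 292 − 294.7 = -2.7 mOsm/kg

-2.7 mOsm/kg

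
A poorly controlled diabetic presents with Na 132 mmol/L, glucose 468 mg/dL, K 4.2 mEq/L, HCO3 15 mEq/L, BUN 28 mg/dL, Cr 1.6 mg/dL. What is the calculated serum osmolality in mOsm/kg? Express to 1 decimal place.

300.0 mOsm/kg

Calculated osmolality = 2·Na + glucose/18 + BUN/2.8
= 2·132 + 468/18 + 28/2.8
= 264 + 26 + 10
= 300 mOsm/kg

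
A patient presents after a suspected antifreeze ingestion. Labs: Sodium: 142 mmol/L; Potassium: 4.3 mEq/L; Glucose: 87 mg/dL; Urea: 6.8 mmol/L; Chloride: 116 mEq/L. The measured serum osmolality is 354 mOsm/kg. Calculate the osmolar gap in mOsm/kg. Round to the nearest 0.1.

Calculated osmolality = 2·Na + glucose/18 + urea
= 2·142 + 87/18 + 6.8
= 284 + 4.83 + 6.80
= 295.63 mOsm/kg ≈ 295.6 mOsm/kg
Osmolar gap = measured − calculated = 354 − 295.6 = 58.4 mOsm/kg

58.4 mOsm/kg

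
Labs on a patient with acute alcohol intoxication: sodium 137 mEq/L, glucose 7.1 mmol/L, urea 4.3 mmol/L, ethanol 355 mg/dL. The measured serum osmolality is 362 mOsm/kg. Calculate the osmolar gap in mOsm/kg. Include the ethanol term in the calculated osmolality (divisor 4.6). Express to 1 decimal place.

-0.6 mOsm/kg

Calculated osmolality = 2·Na + glucose + urea + ethanol/4.6
= 2·137 + 7.1 + 4.3 + 355/4.6
= 274 + 7.10 + 4.30 + 77.17
= 362.57 mOsm/kg ≈ 362.6 mOsm/kg
Osmolar gap = measured − calculated = 362 − 362.6 = -0.6 mOsm/kg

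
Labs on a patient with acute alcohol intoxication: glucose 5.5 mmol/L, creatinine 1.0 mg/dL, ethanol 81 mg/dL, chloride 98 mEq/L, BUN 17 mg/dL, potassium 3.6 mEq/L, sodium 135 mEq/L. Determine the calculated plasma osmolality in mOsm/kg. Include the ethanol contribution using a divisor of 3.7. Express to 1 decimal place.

303.5 mOsm/kg

Calculated osmolality = 2·Na + glucose + BUN/2.8 + ethanol/3.7
= 2·135 + 5.5 + 17/2.8 + 81/3.7
= 270 + 5.50 + 6.07 + 21.89
= 303.46 mOsm/kg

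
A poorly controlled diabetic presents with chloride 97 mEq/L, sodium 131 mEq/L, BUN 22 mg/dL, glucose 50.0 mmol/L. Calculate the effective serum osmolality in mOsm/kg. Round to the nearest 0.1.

Effective osmolality excludes urea (freely permeant across cell membranes):
2·Na + glucose
= 2·131 + 50
= 262 + 50
= 312 mOsm/kg

312.0 mOsm/kg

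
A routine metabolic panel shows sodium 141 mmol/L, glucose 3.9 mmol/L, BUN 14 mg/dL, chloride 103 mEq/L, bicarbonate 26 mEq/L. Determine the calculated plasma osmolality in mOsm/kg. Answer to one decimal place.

Calculated osmolality = 2·Na + glucose + BUN/2.8
= 2·141 + 3.9 + 14/2.8
= 282 + 3.90 + 5
= 290.9 mOsm/kg

290.9 mOsm/kg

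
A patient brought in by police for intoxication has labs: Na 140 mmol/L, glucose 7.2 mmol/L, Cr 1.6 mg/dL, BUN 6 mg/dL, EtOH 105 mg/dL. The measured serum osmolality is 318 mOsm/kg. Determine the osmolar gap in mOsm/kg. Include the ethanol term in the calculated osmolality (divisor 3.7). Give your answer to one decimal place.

0.3 mOsm/kg

Calculated osmolality = 2·Na + glucose + BUN/2.8 + ethanol/3.7
= 2·140 + 7.2 + 6/2.8 + 105/3.7
= 280 + 7.20 + 2.14 + 28.38
= 317.72 mOsm/kg ≈ 317.7 mOsm/kg
Osmolar gap = measured − calculated = 318 − 317.7 = 0.3 mOsm/kg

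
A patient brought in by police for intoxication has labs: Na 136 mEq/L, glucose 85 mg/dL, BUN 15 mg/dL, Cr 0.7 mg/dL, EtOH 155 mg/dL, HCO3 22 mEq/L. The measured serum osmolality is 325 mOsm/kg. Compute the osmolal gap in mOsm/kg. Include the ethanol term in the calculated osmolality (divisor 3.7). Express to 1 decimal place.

1.0 mOsm/kg

Calculated osmolality = 2·Na + glucose/18 + BUN/2.8 + ethanol/3.7
= 2·136 + 85/18 + 15/2.8 + 155/3.7
= 272 + 4.72 + 5.36 + 41.89
= 323.97 mOsm/kg ≈ 324.0 mOsm/kg
Osmolar gap = measured − calculated = 325 − 324.0 = 1.0 mOsm/kg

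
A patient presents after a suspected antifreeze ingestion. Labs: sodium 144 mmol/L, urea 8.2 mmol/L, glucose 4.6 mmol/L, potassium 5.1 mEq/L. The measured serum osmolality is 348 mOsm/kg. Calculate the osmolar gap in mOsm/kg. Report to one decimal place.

47.2 mOsm/kg

Calculated osmolality = 2·Na + glucose + urea
= 2·144 + 4.6 + 8.2
= 288 + 4.60 + 8.20
= 300.8 mOsm/kg ≈ 300.8 mOsm/kg
Osmolar gap = measured − calculated = 348 − 300.8 = 47.2 mOsm/kg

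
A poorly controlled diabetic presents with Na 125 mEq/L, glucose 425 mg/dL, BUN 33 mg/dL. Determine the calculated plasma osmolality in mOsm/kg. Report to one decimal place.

Calculated osmolality = 2·Na + glucose/18 + BUN/2.8
= 2·125 + 425/18 + 33/2.8
= 250 + 23.61 + 11.79
= 285.4 mOsm/kg

285.4 mOsm/kg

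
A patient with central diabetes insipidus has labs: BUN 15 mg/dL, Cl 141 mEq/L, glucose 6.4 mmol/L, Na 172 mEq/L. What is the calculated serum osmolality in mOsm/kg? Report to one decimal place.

Calculated osmolality = 2·Na + glucose + BUN/2.8
= 2·172 + 6.4 + 15/2.8
= 344 + 6.40 + 5.36
= 355.76 mOsm/kg

355.8 mOsm/kg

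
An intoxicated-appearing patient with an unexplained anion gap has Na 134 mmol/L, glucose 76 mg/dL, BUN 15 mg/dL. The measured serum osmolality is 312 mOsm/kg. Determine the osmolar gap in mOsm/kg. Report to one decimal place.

34.4 mOsm/kg

Calculated osmolality = 2·Na + glucose/18 + BUN/2.8
= 2·134 + 76/18 + 15/2.8
= 268 + 4.22 + 5.36
= 277.58 mOsm/kg ≈ 277.6 mOsm/kg
Osmolar gap = measured − calculated = 312 − 277.6 = 34.4 mOsm/kg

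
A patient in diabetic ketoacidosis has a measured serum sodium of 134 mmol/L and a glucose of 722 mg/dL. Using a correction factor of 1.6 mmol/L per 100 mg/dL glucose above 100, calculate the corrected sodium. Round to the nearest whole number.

Corrected Na = measured Na + 1.6 · (glucose − 100)/100
= 134 + 1.6 · (722 − 100)/100
= 134 + 10
= 144 mmol/L

144 mmol/L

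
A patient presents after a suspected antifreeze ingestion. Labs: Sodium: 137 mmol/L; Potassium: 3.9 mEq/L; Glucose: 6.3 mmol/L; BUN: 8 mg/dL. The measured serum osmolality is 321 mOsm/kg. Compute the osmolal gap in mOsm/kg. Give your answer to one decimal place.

Calculated osmolality = 2·Na + glucose + BUN/2.8
= 2·137 + 6.3 + 8/2.8
= 274 + 6.30 + 2.86
= 283.16 mOsm/kg ≈ 283.2 mOsm/kg
Osmolar gap = measured − calculated = 321 − 283.2 = 37.8 mOsm/kg

37.8 mOsm/kg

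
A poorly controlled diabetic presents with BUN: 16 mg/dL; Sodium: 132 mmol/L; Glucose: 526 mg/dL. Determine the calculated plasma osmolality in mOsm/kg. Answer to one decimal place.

298.9 mOsm/kg

Calculated osmolality = 2·Na + glucose/18 + BUN/2.8
= 2·132 + 526/18 + 16/2.8
= 264 + 29.22 + 5.71
= 298.93 mOsm/kg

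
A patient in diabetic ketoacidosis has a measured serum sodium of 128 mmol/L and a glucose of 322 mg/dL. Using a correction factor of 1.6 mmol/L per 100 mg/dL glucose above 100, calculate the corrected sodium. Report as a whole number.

Corrected Na = measured Na + 1.6 · (glucose − 100)/100
= 128 + 1.6 · (322 − 100)/100
= 128 + 3.6
= 131.6 mmol/L

132 mmol/L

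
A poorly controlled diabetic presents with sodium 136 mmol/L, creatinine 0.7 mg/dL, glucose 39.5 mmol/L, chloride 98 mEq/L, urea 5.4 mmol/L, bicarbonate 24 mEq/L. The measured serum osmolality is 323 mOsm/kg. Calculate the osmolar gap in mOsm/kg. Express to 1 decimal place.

Calculated osmolality = 2·Na + glucose + urea
= 2·136 + 39.5 + 5.4
= 272 + 39.50 + 5.40
= 316.9 mOsm/kg ≈ 316.9 mOsm/kg
Osmolar gap = measured − calculated = 323 − 316.9 = 6.1 mOsm/kg

6.1 mOsm/kg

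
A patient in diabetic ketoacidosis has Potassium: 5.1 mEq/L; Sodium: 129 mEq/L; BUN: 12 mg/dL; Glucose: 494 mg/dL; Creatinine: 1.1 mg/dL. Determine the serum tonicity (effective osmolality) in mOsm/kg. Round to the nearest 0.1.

Effective osmolality excludes urea (freely permeant across cell membranes):
2·Na + glucose/18
= 2·129 + 494/18
= 258 + 27.44
= 285.44 mOsm/kg

285.4 mOsm/kg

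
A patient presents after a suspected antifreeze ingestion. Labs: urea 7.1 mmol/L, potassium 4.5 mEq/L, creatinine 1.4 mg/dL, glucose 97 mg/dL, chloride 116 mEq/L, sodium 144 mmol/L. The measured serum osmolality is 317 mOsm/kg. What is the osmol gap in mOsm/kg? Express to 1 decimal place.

Calculated osmolality = 2·Na + glucose/18 + urea
= 2·144 + 97/18 + 7.1
= 288 + 5.39 + 7.10
= 300.49 mOsm/kg ≈ 300.5 mOsm/kg
Osmolar gap = measured − calculated = 317 − 300.5 = 16.5 mOsm/kg

16.5 mOsm/kg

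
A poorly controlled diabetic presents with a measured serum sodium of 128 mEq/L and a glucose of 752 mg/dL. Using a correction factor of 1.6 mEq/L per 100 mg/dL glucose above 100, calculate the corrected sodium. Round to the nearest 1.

Corrected Na = measured Na + 1.6 · (glucose − 100)/100
= 128 + 1.6 · (752 − 100)/100
= 128 + 10.4
= 138.4 mEq/L

138 mEq/L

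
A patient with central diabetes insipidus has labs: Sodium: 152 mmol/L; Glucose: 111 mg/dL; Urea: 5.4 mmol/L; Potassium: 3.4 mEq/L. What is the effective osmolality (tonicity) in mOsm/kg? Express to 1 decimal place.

Effective osmolality excludes urea (freely permeant across cell membranes):
2·Na + glucose/18
= 2·152 + 111/18
= 304 + 6.17
= 310.17 mOsm/kg

310.2 mOsm/kg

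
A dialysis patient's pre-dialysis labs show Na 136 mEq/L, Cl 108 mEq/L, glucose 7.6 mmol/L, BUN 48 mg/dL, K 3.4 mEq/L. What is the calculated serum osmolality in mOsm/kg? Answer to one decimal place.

296.7 mOsm/kg

Calculated osmolality = 2·Na + glucose + BUN/2.8
= 2·136 + 7.6 + 48/2.8
= 272 + 7.60 + 17.14
= 296.74 mOsm/kg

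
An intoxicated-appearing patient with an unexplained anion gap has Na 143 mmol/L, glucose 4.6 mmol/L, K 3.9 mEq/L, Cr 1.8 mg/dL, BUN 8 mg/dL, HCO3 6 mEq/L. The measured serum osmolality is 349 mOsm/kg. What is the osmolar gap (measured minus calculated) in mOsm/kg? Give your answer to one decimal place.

55.5 mOsm/kg

Calculated osmolality = 2·Na + glucose + BUN/2.8
= 2·143 + 4.6 + 8/2.8
= 286 + 4.60 + 2.86
= 293.46 mOsm/kg ≈ 293.5 mOsm/kg
Osmolar gap = measured − calculated = 349 − 293.5 = 55.5 mOsm/kg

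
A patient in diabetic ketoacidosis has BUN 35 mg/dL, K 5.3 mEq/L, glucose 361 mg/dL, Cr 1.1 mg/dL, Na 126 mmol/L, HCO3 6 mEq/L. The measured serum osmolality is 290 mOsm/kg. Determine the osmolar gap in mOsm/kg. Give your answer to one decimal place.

5.4 mOsm/kg

Calculated osmolality = 2·Na + glucose/18 + BUN/2.8
= 2·126 + 361/18 + 35/2.8
= 252 + 20.06 + 12.50
= 284.56 mOsm/kg ≈ 284.6 mOsm/kg
Osmolar gap = measured − calculated = 290 − 284.6 = 5.4 mOsm/kg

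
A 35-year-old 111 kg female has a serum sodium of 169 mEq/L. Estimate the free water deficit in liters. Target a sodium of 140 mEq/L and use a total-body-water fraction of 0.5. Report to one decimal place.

TBW = 0.5 · 111 = 55.5 L
Free water deficit = TBW · (Na/140 − 1)
= 55.5 · (169/140 − 1)
= 55.5 · 0.2071
= 11.49 L

11.5 L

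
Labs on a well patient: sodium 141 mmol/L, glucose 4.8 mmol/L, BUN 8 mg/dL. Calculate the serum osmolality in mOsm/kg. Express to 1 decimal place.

289.7 mOsm/kg

Calculated osmolality = 2·Na + glucose + BUN/2.8
= 2·141 + 4.8 + 8/2.8
= 282 + 4.80 + 2.86
= 289.66 mOsm/kg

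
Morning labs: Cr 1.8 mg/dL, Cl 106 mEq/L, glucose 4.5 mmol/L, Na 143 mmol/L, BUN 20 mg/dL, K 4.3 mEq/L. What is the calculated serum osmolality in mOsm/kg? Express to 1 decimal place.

297.6 mOsm/kg

Calculated osmolality = 2·Na + glucose + BUN/2.8
= 2·143 + 4.5 + 20/2.8
= 286 + 4.50 + 7.14
= 297.64 mOsm/kg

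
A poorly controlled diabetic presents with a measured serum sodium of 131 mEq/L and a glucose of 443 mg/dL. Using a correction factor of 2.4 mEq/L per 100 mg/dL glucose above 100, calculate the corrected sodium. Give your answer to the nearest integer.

139 mEq/L

Corrected Na = measured Na + 2.4 · (glucose − 100)/100
= 131 + 2.4 · (443 − 100)/100
= 131 + 8.2
= 139.2 mEq/L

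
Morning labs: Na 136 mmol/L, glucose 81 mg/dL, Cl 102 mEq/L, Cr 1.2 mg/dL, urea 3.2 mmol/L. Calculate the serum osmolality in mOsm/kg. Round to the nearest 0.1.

279.7 mOsm/kg

Calculated osmolality = 2·Na + glucose/18 + urea
= 2·136 + 81/18 + 3.2
= 272 + 4.50 + 3.20
= 279.7 mOsm/kg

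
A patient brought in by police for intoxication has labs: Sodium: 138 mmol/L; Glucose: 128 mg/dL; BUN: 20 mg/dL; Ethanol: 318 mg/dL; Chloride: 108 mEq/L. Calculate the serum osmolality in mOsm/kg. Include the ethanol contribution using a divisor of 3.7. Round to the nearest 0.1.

376.2 mOsm/kg

Calculated osmolality = 2·Na + glucose/18 + BUN/2.8 + ethanol/3.7
= 2·138 + 128/18 + 20/2.8 + 318/3.7
= 276 + 7.11 + 7.14 + 85.95
= 376.2 mOsm/kg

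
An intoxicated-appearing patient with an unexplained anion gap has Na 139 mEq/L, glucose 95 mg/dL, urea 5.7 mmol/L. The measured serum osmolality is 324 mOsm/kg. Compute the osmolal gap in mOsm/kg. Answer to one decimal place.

Calculated osmolality = 2·Na + glucose/18 + urea
= 2·139 + 95/18 + 5.7
= 278 + 5.28 + 5.70
= 288.98 mOsm/kg ≈ 289.0 mOsm/kg
Osmolar gap = measured − calculated = 324 − 289.0 = 35.0 mOsm/kg

35.0 mOsm/kg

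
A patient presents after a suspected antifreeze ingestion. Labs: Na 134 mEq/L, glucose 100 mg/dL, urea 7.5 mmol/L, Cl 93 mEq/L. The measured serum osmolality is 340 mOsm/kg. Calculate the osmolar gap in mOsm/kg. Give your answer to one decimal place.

Calculated osmolality = 2·Na + glucose/18 + urea
= 2·134 + 100/18 + 7.5
= 268 + 5.56 + 7.50
= 281.06 mOsm/kg ≈ 281.1 mOsm/kg
Osmolar gap = measured − calculated = 340 − 281.1 = 58.9 mOsm/kg

58.9 mOsm/kg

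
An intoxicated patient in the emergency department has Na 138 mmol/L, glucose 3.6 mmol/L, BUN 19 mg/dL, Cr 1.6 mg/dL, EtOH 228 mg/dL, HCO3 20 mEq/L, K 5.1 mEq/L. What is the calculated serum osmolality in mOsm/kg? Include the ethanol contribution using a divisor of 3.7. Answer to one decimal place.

Calculated osmolality = 2·Na + glucose + BUN/2.8 + ethanol/3.7
= 2·138 + 3.6 + 19/2.8 + 228/3.7
= 276 + 3.60 + 6.79 + 61.62
= 348.01 mOsm/kg

348.0 mOsm/kg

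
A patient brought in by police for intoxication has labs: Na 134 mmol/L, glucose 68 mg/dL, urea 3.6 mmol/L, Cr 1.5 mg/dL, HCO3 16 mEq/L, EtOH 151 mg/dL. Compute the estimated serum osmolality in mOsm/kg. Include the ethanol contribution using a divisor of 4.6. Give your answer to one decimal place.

308.2 mOsm/kg

Calculated osmolality = 2·Na + glucose/18 + urea + ethanol/4.6
= 2·134 + 68/18 + 3.6 + 151/4.6
= 268 + 3.78 + 3.60 + 32.83
= 308.21 mOsm/kg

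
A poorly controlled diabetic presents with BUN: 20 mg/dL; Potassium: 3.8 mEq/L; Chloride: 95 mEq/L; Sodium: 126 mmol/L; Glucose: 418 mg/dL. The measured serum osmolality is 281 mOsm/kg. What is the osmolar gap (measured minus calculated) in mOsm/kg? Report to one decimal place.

Calculated osmolality = 2·Na + glucose/18 + BUN/2.8
= 2·126 + 418/18 + 20/2.8
= 252 + 23.22 + 7.14
= 282.36 mOsm/kg ≈ 282.4 mOsm/kg
Osmolar gap = measured − calculated = 281 − 282.4 = -1.4 mOsm/kg

-1.4 mOsm/kg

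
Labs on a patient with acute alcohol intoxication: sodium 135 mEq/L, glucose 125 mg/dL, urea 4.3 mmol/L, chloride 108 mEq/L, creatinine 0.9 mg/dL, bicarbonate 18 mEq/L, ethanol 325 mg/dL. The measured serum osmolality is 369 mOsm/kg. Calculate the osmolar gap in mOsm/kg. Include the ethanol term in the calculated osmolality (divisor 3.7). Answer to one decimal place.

-0.1 mOsm/kg

Calculated osmolality = 2·Na + glucose/18 + urea + ethanol/3.7
= 2·135 + 125/18 + 4.3 + 325/3.7
= 270 + 6.94 + 4.30 + 87.84
= 369.08 mOsm/kg ≈ 369.1 mOsm/kg
Osmolar gap = measured − calculated = 369 − 369.1 = -0.1 mOsm/kg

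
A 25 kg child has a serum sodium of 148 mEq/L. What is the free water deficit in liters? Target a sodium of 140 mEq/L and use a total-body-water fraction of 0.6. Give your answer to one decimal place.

TBW = 0.6 · 25 = 15 L
Free water deficit = TBW · (Na/140 − 1)
= 15 · (148/140 − 1)
= 15 · 0.0571
= 0.86 L

0.9 L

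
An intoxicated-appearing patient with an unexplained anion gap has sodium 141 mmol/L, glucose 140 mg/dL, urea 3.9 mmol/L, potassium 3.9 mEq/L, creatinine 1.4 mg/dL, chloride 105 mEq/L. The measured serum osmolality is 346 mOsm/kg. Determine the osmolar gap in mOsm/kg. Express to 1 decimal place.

Calculated osmolality = 2·Na + glucose/18 + urea
= 2·141 + 140/18 + 3.9
= 282 + 7.78 + 3.90
= 293.68 mOsm/kg ≈ 293.7 mOsm/kg
Osmolar gap = measured − calculated = 346 − 293.7 = 52.3 mOsm/kg

52.3 mOsm/kg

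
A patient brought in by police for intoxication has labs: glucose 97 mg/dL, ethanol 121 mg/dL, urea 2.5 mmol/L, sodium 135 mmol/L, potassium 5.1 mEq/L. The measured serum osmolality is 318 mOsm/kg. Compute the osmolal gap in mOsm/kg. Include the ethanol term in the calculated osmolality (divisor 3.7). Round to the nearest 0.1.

7.4 mOsm/kg

Calculated osmolality = 2·Na + glucose/18 + urea + ethanol/3.7
= 2·135 + 97/18 + 2.5 + 121/3.7
= 270 + 5.39 + 2.50 + 32.70
= 310.59 mOsm/kg ≈ 310.6 mOsm/kg
Osmolar gap = measured − calculated = 318 − 310.6 = 7.4 mOsm/kg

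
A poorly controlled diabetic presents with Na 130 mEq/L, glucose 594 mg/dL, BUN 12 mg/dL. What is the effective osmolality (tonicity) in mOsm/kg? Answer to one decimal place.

Effective osmolality excludes urea (freely permeant across cell membranes):
2·Na + glucose/18
= 2·130 + 594/18
= 260 + 33
= 293 mOsm/kg

293.0 mOsm/kg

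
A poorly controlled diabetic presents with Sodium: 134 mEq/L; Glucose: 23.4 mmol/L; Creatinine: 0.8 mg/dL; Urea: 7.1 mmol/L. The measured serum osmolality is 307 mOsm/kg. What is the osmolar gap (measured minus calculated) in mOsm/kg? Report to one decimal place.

Calculated osmolality = 2·Na + glucose + urea
= 2·134 + 23.4 + 7.1
= 268 + 23.40 + 7.10
= 298.5 mOsm/kg ≈ 298.5 mOsm/kg
Osmolar gap = measured − calculated = 307 − 298.5 = 8.5 mOsm/kg

8.5 mOsm/kg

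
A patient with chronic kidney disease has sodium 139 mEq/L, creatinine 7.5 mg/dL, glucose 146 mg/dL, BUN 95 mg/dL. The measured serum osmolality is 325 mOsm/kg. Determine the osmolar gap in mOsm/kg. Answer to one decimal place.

Calculated osmolality = 2·Na + glucose/18 + BUN/2.8
= 2·139 + 146/18 + 95/2.8
= 278 + 8.11 + 33.93
= 320.04 mOsm/kg ≈ 320.0 mOsm/kg
Osmolar gap = measured − calculated = 325 − 320.0 = 5.0 mOsm/kg

5.0 mOsm/kg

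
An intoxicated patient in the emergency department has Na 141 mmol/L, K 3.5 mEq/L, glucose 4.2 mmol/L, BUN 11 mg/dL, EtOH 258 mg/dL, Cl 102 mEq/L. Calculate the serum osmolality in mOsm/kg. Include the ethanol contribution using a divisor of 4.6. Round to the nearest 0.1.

Calculated osmolality = 2·Na + glucose + BUN/2.8 + ethanol/4.6
= 2·141 + 4.2 + 11/2.8 + 258/4.6
= 282 + 4.20 + 3.93 + 56.09
= 346.22 mOsm/kg

346.2 mOsm/kg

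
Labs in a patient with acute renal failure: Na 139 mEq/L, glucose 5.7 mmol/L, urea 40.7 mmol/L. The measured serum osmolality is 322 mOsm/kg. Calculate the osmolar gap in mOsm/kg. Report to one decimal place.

-2.4 mOsm/kg

Calculated osmolality = 2·Na + glucose + urea
= 2·139 + 5.7 + 40.7
= 278 + 5.70 + 40.70
= 324.4 mOsm/kg ≈ 324.4 mOsm/kg
Osmolar gap = measured − calculated = 322 − 324.4 = -2.4 mOsm/kg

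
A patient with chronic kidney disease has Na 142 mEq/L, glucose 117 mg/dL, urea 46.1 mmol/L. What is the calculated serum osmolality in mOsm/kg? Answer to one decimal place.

Calculated osmolality = 2·Na + glucose/18 + urea
= 2·142 + 117/18 + 46.1
= 284 + 6.50 + 46.10
= 336.6 mOsm/kg

336.6 mOsm/kg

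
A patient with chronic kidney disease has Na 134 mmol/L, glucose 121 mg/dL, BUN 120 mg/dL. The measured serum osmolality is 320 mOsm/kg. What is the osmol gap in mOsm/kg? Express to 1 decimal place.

2.4 mOsm/kg

Calculated osmolality = 2·Na + glucose/18 + BUN/2.8
= 2·134 + 121/18 + 120/2.8
= 268 + 6.72 + 42.86
= 317.58 mOsm/kg ≈ 317.6 mOsm/kg
Osmolar gap = measured − calculated = 320 − 317.6 = 2.4 mOsm/kg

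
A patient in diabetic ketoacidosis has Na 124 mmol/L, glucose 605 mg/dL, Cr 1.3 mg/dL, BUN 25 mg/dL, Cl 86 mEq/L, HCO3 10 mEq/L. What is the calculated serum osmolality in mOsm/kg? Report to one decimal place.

Calculated osmolality = 2·Na + glucose/18 + BUN/2.8
= 2·124 + 605/18 + 25/2.8
= 248 + 33.61 + 8.93
= 290.54 mOsm/kg

290.5 mOsm/kg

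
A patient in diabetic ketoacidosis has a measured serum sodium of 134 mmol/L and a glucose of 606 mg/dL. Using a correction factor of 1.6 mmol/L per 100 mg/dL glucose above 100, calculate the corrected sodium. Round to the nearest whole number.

Corrected Na = measured Na + 1.6 · (glucose − 100)/100
= 134 + 1.6 · (606 − 100)/100
= 134 + 8.1
= 142.1 mmol/L

142 mmol/L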